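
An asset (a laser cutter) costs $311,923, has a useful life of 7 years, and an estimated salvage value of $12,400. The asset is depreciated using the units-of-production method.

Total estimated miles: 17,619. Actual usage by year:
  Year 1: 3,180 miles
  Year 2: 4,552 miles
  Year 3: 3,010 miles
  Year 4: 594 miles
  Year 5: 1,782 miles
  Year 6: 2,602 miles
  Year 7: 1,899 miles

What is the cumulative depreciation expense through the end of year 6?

$267,240

Depreciable base = $311,923 − $12,400 = $299,523.
Rate = $299,523 / 17,619 miles = $17 per mile.
Year 1: 3,180 × $17 = $54,060. Book value $257,863.
Year 2: 4,552 × $17 = $77,384. Book value $180,479.
Year 3: 3,010 × $17 = $51,170. Book value $129,309.
Year 4: 594 × $17 = $10,098. Book value $119,211.
Year 5: 1,782 × $17 = $30,294. Book value $88,917.
Year 6: 2,602 × $17 = $44,234. Book value $44,683.
Accumulated through year 6 = $311,923 − $44,683 = $267,240.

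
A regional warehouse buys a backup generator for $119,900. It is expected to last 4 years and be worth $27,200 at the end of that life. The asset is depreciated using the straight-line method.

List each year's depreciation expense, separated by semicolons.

Depreciable base = $119,900 − $27,200 = $92,700.
Annual expense = $92,700 / 4 = $23,175.
End of year 1: book value $96,725.
End of year 2: book value $73,550.
End of year 3: book value $50,375.
End of year 4: book value $27,200.

$23,175; $23,175; $23,175; $23,175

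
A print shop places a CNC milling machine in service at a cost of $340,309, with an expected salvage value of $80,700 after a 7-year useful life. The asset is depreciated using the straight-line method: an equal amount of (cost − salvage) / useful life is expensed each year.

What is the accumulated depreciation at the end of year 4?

Depreciable base = $340,309 − $80,700 = $259,609.
Annual expense = $259,609 / 7 = $37,087.
End of year 1: book value $303,222.
End of year 2: book value $266,135.
End of year 3: book value $229,048.
End of year 4: book value $191,961.
Accumulated through year 4 = $340,309 − $191,961 = $148,348.

$148,348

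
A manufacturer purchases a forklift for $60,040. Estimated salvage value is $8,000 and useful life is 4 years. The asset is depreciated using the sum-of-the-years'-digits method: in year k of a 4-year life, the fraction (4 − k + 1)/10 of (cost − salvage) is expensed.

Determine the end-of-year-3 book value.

$13,204

Depreciable base = $60,040 − $8,000 = $52,040.
Sum of the years' digits = 4+3+2+1 = 10.
Year 1: $52,040 × 4/10 = $20,816. Book value $39,224.
Year 2: $52,040 × 3/10 = $15,612. Book value $23,612.
Year 3: $52,040 × 2/10 = $10,408. Book value $13,204.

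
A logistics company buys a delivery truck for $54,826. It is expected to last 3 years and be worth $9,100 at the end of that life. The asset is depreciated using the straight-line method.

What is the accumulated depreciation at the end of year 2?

Depreciable base = $54,826 − $9,100 = $45,726.
Annual expense = $45,726 / 3 = $15,242.
End of year 1: book value $39,584.
End of year 2: book value $24,342.
Accumulated through year 2 = $54,826 − $24,342 = $30,484.

$30,484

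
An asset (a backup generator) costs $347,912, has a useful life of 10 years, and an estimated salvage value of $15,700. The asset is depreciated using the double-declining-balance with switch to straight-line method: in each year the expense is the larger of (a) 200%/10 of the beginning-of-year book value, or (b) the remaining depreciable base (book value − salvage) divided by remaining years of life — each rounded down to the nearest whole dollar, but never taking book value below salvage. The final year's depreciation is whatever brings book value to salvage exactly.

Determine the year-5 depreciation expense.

$28,501

Depreciable base = $347,912 − $15,700 = $332,212.
Year 1: DB = ⌊$347,912 × 200%/10⌋ = $69,582; SL = ⌊$332,212/10⌋ = $33,221 → take DB $69,582. Book value $278,330.
Year 2: DB = ⌊$278,330 × 200%/10⌋ = $55,666; SL = ⌊$262,630/9⌋ = $29,181 → take DB $55,666. Book value $222,664.
Year 3: DB = ⌊$222,664 × 200%/10⌋ = $44,532; SL = ⌊$206,964/8⌋ = $25,870 → take DB $44,532. Book value $178,132.
Year 4: DB = ⌊$178,132 × 200%/10⌋ = $35,626; SL = ⌊$162,432/7⌋ = $23,204 → take DB $35,626. Book value $142,506.
Year 5: DB = ⌊$142,506 × 200%/10⌋ = $28,501; SL = ⌊$126,806/6⌋ = $21,134 → take DB $28,501. Book value $114,005.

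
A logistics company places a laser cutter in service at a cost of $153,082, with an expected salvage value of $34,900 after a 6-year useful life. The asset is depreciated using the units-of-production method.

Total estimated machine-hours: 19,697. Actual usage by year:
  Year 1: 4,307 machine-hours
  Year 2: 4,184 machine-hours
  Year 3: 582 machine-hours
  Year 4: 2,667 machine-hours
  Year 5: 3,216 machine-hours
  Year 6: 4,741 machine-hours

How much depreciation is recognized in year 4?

$16,002

Depreciable base = $153,082 − $34,900 = $118,182.
Rate = $118,182 / 19,697 machine-hours = $6 per machine-hour.
Year 1: 4,307 × $6 = $25,842. Book value $127,240.
Year 2: 4,184 × $6 = $25,104. Book value $102,136.
Year 3: 582 × $6 = $3,492. Book value $98,644.
Year 4: 2,667 × $6 = $16,002. Book value $82,642.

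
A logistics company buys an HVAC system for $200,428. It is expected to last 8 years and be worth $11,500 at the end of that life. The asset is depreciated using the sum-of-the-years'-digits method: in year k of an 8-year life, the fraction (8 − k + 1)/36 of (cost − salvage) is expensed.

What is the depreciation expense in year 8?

Depreciable base = $200,428 − $11,500 = $188,928.
Sum of the years' digits = 8+7+6+5+4+3+2+1 = 36.
Year 1: $188,928 × 8/36 = $41,984. Book value $158,444.
Year 2: $188,928 × 7/36 = $36,736. Book value $121,708.
Year 3: $188,928 × 6/36 = $31,488. Book value $90,220.
Year 4: $188,928 × 5/36 = $26,240. Book value $63,980.
Year 5: $188,928 × 4/36 = $20,992. Book value $42,988.
Year 6: $188,928 × 3/36 = $15,744. Book value $27,244.
Year 7: $188,928 × 2/36 = $10,496. Book value $16,748.
Year 8: $188,928 × 1/36 = $5,248. Book value $11,500.

$5,248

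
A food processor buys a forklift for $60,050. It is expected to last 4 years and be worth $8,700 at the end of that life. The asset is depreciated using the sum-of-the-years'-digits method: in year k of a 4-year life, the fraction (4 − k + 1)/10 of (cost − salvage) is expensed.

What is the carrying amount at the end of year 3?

Depreciable base = $60,050 − $8,700 = $51,350.
Sum of the years' digits = 4+3+2+1 = 10.
Year 1: $51,350 × 4/10 = $20,540. Book value $39,510.
Year 2: $51,350 × 3/10 = $15,405. Book value $24,105.
Year 3: $51,350 × 2/10 = $10,270. Book value $13,835.

$13,835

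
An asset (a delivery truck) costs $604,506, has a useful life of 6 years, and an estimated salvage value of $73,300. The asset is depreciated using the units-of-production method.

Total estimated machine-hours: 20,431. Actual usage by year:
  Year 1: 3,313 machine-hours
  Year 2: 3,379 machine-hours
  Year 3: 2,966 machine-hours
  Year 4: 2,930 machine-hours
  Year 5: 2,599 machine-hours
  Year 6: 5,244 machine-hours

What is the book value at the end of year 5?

Depreciable base = $604,506 − $73,300 = $531,206.
Rate = $531,206 / 20,431 machine-hours = $26 per machine-hour.
Year 1: 3,313 × $26 = $86,138. Book value $518,368.
Year 2: 3,379 × $26 = $87,854. Book value $430,514.
Year 3: 2,966 × $26 = $77,116. Book value $353,398.
Year 4: 2,930 × $26 = $76,180. Book value $277,218.
Year 5: 2,599 × $26 = $67,574. Book value $209,644.

$209,644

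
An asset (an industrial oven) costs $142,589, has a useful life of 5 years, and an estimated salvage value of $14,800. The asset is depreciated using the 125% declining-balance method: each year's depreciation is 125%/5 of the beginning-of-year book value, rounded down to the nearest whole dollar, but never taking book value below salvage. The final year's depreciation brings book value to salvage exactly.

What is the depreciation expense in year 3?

$20,051

Depreciable base = $142,589 − $14,800 = $127,789.
Year 1: ⌊$142,589 × 125%/5⌋ = $35,647. Book value $106,942.
Year 2: ⌊$106,942 × 125%/5⌋ = $26,735. Book value $80,207.
Year 3: ⌊$80,207 × 125%/5⌋ = $20,051. Book value $60,156.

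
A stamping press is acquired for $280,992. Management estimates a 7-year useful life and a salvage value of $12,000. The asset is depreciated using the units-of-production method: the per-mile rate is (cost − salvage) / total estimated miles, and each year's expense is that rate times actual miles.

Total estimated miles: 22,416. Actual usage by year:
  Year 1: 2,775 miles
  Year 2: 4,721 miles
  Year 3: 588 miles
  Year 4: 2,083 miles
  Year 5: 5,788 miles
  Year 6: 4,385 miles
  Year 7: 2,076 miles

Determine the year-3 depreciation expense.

$7,056

Depreciable base = $280,992 − $12,000 = $268,992.
Rate = $268,992 / 22,416 miles = $12 per mile.
Year 1: 2,775 × $12 = $33,300. Book value $247,692.
Year 2: 4,721 × $12 = $56,652. Book value $191,040.
Year 3: 588 × $12 = $7,056. Book value $183,984.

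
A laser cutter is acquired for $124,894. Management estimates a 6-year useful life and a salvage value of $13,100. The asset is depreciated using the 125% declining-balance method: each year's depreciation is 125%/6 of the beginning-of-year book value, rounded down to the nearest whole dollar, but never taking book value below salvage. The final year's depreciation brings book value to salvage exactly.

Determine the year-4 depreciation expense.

$12,910

Depreciable base = $124,894 − $13,100 = $111,794.
Year 1: ⌊$124,894 × 125%/6⌋ = $26,019. Book value $98,875.
Year 2: ⌊$98,875 × 125%/6⌋ = $20,598. Book value $78,277.
Year 3: ⌊$78,277 × 125%/6⌋ = $16,307. Book value $61,970.
Year 4: ⌊$61,970 × 125%/6⌋ = $12,910. Book value $49,060.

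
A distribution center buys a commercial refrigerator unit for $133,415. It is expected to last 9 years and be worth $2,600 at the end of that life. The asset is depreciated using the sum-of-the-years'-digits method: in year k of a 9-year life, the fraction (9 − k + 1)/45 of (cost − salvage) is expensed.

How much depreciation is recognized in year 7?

Depreciable base = $133,415 − $2,600 = $130,815.
Sum of the years' digits = 9+8+7+6+5+4+3+2+1 = 45.
Year 1: $130,815 × 9/45 = $26,163. Book value $107,252.
Year 2: $130,815 × 8/45 = $23,256. Book value $83,996.
Year 3: $130,815 × 7/45 = $20,349. Book value $63,647.
Year 4: $130,815 × 6/45 = $17,442. Book value $46,205.
Year 5: $130,815 × 5/45 = $14,535. Book value $31,670.
Year 6: $130,815 × 4/45 = $11,628. Book value $20,042.
Year 7: $130,815 × 3/45 = $8,721. Book value $11,321.

$8,721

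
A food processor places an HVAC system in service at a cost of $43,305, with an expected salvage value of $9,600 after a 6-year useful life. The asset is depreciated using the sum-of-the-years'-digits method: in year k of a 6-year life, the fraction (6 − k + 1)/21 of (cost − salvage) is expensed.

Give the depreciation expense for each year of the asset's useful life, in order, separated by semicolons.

$9,630; $8,025; $6,420; $4,815; $3,210; $1,605

Depreciable base = $43,305 − $9,600 = $33,705.
Sum of the years' digits = 6+5+4+3+2+1 = 21.
Year 1: $33,705 × 6/21 = $9,630. Book value $33,675.
Year 2: $33,705 × 5/21 = $8,025. Book value $25,650.
Year 3: $33,705 × 4/21 = $6,420. Book value $19,230.
Year 4: $33,705 × 3/21 = $4,815. Book value $14,415.
Year 5: $33,705 × 2/21 = $3,210. Book value $11,205.
Year 6: $33,705 × 1/21 = $1,605. Book value $9,600.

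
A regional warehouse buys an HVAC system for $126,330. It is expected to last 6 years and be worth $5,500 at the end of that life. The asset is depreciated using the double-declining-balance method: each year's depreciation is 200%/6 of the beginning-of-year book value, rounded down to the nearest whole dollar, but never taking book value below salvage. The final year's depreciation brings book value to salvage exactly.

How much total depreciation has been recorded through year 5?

Depreciable base = $126,330 − $5,500 = $120,830.
Year 1: ⌊$126,330 × 200%/6⌋ = $42,110. Book value $84,220.
Year 2: ⌊$84,220 × 200%/6⌋ = $28,073. Book value $56,147.
Year 3: ⌊$56,147 × 200%/6⌋ = $18,715. Book value $37,432.
Year 4: ⌊$37,432 × 200%/6⌋ = $12,477. Book value $24,955.
Year 5: ⌊$24,955 × 200%/6⌋ = $8,318. Book value $16,637.
Accumulated through year 5 = $126,330 − $16,637 = $109,693.

$109,693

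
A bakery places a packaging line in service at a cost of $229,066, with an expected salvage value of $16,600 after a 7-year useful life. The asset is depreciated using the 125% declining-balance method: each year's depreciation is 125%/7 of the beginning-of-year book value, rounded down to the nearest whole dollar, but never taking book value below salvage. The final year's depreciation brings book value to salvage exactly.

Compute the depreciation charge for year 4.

Depreciable base = $229,066 − $16,600 = $212,466.
Year 1: ⌊$229,066 × 125%/7⌋ = $40,904. Book value $188,162.
Year 2: ⌊$188,162 × 125%/7⌋ = $33,600. Book value $154,562.
Year 3: ⌊$154,562 × 125%/7⌋ = $27,600. Book value $126,962.
Year 4: ⌊$126,962 × 125%/7⌋ = $22,671. Book value $104,291.

$22,671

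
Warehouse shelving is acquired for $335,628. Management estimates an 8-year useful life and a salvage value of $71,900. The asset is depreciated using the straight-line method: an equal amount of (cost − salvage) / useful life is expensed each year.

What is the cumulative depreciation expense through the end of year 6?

Depreciable base = $335,628 − $71,900 = $263,728.
Annual expense = $263,728 / 8 = $32,966.
End of year 1: book value $302,662.
End of year 2: book value $269,696.
End of year 3: book value $236,730.
End of year 4: book value $203,764.
End of year 5: book value $170,798.
End of year 6: book value $137,832.
Accumulated through year 6 = $335,628 − $137,832 = $197,796.

$197,796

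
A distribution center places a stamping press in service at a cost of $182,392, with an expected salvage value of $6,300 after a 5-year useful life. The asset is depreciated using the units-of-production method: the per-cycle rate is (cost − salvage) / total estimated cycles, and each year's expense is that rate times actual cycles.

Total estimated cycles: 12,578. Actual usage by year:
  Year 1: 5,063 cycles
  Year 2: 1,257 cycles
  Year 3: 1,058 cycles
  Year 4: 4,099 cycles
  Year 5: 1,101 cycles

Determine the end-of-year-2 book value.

Depreciable base = $182,392 − $6,300 = $176,092.
Rate = $176,092 / 12,578 cycles = $14 per cycle.
Year 1: 5,063 × $14 = $70,882. Book value $111,510.
Year 2: 1,257 × $14 = $17,598. Book value $93,912.

$93,912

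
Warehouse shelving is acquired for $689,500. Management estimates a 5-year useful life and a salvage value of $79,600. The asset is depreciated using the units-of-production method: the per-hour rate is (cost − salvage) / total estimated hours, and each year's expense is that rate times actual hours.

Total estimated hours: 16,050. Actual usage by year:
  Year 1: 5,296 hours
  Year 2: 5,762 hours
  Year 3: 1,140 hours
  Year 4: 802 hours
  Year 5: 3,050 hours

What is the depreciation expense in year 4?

Depreciable base = $689,500 − $79,600 = $609,900.
Rate = $609,900 / 16,050 hours = $38 per hour.
Year 1: 5,296 × $38 = $201,248. Book value $488,252.
Year 2: 5,762 × $38 = $218,956. Book value $269,296.
Year 3: 1,140 × $38 = $43,320. Book value $225,976.
Year 4: 802 × $38 = $30,476. Book value $195,500.

$30,476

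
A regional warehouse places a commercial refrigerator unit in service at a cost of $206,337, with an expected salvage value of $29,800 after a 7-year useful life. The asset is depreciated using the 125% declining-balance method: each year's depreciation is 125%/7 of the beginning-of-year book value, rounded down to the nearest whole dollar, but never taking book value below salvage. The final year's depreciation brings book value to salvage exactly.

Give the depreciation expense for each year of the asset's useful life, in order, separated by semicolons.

Depreciable base = $206,337 − $29,800 = $176,537.
Year 1: ⌊$206,337 × 125%/7⌋ = $36,845. Book value $169,492.
Year 2: ⌊$169,492 × 125%/7⌋ = $30,266. Book value $139,226.
Year 3: ⌊$139,226 × 125%/7⌋ = $24,861. Book value $114,365.
Year 4: ⌊$114,365 × 125%/7⌋ = $20,422. Book value $93,943.
Year 5: ⌊$93,943 × 125%/7⌋ = $16,775. Book value $77,168.
Year 6: ⌊$77,168 × 125%/7⌋ = $13,780. Book value $63,388.
Year 7 (final): $63,388 − $29,800 = $33,588. Book value $29,800.

$36,845; $30,266; $24,861; $20,422; $16,775; $13,780; $33,588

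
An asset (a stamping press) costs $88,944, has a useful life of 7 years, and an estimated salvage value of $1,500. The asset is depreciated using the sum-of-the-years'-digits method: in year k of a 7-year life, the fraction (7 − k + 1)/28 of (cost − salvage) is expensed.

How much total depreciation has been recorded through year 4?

$68,706

Depreciable base = $88,944 − $1,500 = $87,444.
Sum of the years' digits = 7+6+5+4+3+2+1 = 28.
Year 1: $87,444 × 7/28 = $21,861. Book value $67,083.
Year 2: $87,444 × 6/28 = $18,738. Book value $48,345.
Year 3: $87,444 × 5/28 = $15,615. Book value $32,730.
Year 4: $87,444 × 4/28 = $12,492. Book value $20,238.
Accumulated through year 4 = $88,944 − $20,238 = $68,706.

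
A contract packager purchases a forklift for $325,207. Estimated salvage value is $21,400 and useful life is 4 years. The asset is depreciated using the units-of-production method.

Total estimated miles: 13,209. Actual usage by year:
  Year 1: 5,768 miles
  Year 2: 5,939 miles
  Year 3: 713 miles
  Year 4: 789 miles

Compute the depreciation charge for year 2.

$136,597

Depreciable base = $325,207 − $21,400 = $303,807.
Rate = $303,807 / 13,209 miles = $23 per mile.
Year 1: 5,768 × $23 = $132,664. Book value $192,543.
Year 2: 5,939 × $23 = $136,597. Book value $55,946.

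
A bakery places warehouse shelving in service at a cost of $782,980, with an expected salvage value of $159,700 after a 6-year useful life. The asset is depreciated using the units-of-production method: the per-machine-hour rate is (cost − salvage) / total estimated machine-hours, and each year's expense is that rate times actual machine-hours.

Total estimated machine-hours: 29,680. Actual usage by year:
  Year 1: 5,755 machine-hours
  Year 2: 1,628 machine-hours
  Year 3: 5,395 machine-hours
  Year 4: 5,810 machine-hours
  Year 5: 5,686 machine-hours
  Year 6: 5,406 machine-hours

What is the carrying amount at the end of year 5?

$273,226

Depreciable base = $782,980 − $159,700 = $623,280.
Rate = $623,280 / 29,680 machine-hours = $21 per machine-hour.
Year 1: 5,755 × $21 = $120,855. Book value $662,125.
Year 2: 1,628 × $21 = $34,188. Book value $627,937.
Year 3: 5,395 × $21 = $113,295. Book value $514,642.
Year 4: 5,810 × $21 = $122,010. Book value $392,632.
Year 5: 5,686 × $21 = $119,406. Book value $273,226.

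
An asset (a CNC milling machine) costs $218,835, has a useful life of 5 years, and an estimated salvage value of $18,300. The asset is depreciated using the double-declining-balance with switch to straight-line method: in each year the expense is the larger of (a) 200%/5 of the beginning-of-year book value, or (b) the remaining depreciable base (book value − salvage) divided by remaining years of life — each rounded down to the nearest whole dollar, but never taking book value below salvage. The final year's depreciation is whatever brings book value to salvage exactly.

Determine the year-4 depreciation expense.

Depreciable base = $218,835 − $18,300 = $200,535.
Year 1: DB = ⌊$218,835 × 200%/5⌋ = $87,534; SL = ⌊$200,535/5⌋ = $40,107 → take DB $87,534. Book value $131,301.
Year 2: DB = ⌊$131,301 × 200%/5⌋ = $52,520; SL = ⌊$113,001/4⌋ = $28,250 → take DB $52,520. Book value $78,781.
Year 3: DB = ⌊$78,781 × 200%/5⌋ = $31,512; SL = ⌊$60,481/3⌋ = $20,160 → take DB $31,512. Book value $47,269.
Year 4: DB = ⌊$47,269 × 200%/5⌋ = $18,907; SL = ⌊$28,969/2⌋ = $14,484 → take DB $18,907. Book value $28,362.

$18,907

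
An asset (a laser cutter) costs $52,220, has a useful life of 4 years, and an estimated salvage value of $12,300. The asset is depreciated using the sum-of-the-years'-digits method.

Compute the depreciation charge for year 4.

Depreciable base = $52,220 − $12,300 = $39,920.
Sum of the years' digits = 4+3+2+1 = 10.
Year 1: $39,920 × 4/10 = $15,968. Book value $36,252.
Year 2: $39,920 × 3/10 = $11,976. Book value $24,276.
Year 3: $39,920 × 2/10 = $7,984. Book value $16,292.
Year 4: $39,920 × 1/10 = $3,992. Book value $12,300.

$3,992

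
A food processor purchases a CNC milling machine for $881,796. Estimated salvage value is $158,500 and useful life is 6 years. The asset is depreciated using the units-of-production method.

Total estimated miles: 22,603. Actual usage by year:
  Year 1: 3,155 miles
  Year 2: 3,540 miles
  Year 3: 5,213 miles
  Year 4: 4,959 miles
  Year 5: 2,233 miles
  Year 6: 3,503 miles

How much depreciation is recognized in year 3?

$166,816

Depreciable base = $881,796 − $158,500 = $723,296.
Rate = $723,296 / 22,603 miles = $32 per mile.
Year 1: 3,155 × $32 = $100,960. Book value $780,836.
Year 2: 3,540 × $32 = $113,280. Book value $667,556.
Year 3: 5,213 × $32 = $166,816. Book value $500,740.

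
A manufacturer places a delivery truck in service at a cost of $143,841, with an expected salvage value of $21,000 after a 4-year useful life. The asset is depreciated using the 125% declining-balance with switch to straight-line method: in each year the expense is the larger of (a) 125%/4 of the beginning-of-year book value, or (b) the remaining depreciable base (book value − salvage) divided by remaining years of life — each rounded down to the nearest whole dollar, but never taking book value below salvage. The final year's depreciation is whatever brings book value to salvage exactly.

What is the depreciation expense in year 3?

Depreciable base = $143,841 − $21,000 = $122,841.
Year 1: DB = ⌊$143,841 × 125%/4⌋ = $44,950; SL = ⌊$122,841/4⌋ = $30,710 → take DB $44,950. Book value $98,891.
Year 2: DB = ⌊$98,891 × 125%/4⌋ = $30,903; SL = ⌊$77,891/3⌋ = $25,963 → take DB $30,903. Book value $67,988.
Year 3: DB = ⌊$67,988 × 125%/4⌋ = $21,246; SL = ⌊$46,988/2⌋ = $23,494 → take SL $23,494. Book value $44,494.

$23,494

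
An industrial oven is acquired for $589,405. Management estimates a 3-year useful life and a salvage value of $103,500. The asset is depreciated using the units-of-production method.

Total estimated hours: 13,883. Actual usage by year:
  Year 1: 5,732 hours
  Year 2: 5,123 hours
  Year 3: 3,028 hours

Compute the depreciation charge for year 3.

$105,980

Depreciable base = $589,405 − $103,500 = $485,905.
Rate = $485,905 / 13,883 hours = $35 per hour.
Year 1: 5,732 × $35 = $200,620. Book value $388,785.
Year 2: 5,123 × $35 = $179,305. Book value $209,480.
Year 3: 3,028 × $35 = $105,980. Book value $103,500.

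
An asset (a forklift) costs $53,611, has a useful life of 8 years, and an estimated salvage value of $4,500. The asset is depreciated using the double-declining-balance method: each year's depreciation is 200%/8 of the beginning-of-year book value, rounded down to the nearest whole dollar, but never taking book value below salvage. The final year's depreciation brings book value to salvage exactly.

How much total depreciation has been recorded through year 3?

Depreciable base = $53,611 − $4,500 = $49,111.
Year 1: ⌊$53,611 × 200%/8⌋ = $13,402. Book value $40,209.
Year 2: ⌊$40,209 × 200%/8⌋ = $10,052. Book value $30,157.
Year 3: ⌊$30,157 × 200%/8⌋ = $7,539. Book value $22,618.
Accumulated through year 3 = $53,611 − $22,618 = $30,993.

$30,993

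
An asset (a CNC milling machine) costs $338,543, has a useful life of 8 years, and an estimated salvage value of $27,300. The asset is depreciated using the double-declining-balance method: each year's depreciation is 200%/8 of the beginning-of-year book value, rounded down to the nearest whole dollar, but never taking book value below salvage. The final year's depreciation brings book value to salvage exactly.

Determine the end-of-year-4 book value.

Depreciable base = $338,543 − $27,300 = $311,243.
Year 1: ⌊$338,543 × 200%/8⌋ = $84,635. Book value $253,908.
Year 2: ⌊$253,908 × 200%/8⌋ = $63,477. Book value $190,431.
Year 3: ⌊$190,431 × 200%/8⌋ = $47,607. Book value $142,824.
Year 4: ⌊$142,824 × 200%/8⌋ = $35,706. Book value $107,118.

$107,118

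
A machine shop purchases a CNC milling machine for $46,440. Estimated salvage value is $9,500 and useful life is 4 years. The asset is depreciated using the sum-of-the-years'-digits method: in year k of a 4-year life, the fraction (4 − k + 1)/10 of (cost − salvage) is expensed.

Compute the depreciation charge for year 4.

$3,694

Depreciable base = $46,440 − $9,500 = $36,940.
Sum of the years' digits = 4+3+2+1 = 10.
Year 1: $36,940 × 4/10 = $14,776. Book value $31,664.
Year 2: $36,940 × 3/10 = $11,082. Book value $20,582.
Year 3: $36,940 × 2/10 = $7,388. Book value $13,194.
Year 4: $36,940 × 1/10 = $3,694. Book value $9,500.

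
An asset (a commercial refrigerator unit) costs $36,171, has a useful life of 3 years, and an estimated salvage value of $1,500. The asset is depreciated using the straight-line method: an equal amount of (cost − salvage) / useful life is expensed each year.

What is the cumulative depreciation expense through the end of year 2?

Depreciable base = $36,171 − $1,500 = $34,671.
Annual expense = $34,671 / 3 = $11,557.
End of year 1: book value $24,614.
End of year 2: book value $13,057.
Accumulated through year 2 = $36,171 − $13,057 = $23,114.

$23,114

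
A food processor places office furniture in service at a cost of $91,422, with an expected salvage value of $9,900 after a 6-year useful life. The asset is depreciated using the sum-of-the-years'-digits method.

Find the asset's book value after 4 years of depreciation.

Depreciable base = $91,422 − $9,900 = $81,522.
Sum of the years' digits = 6+5+4+3+2+1 = 21.
Year 1: $81,522 × 6/21 = $23,292. Book value $68,130.
Year 2: $81,522 × 5/21 = $19,410. Book value $48,720.
Year 3: $81,522 × 4/21 = $15,528. Book value $33,192.
Year 4: $81,522 × 3/21 = $11,646. Book value $21,546.

$21,546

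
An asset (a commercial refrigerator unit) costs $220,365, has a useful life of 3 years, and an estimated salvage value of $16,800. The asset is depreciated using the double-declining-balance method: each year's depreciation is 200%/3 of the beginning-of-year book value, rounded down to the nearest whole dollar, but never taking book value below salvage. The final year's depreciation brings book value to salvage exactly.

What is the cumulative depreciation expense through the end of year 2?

$195,880

Depreciable base = $220,365 − $16,800 = $203,565.
Year 1: ⌊$220,365 × 200%/3⌋ = $146,910. Book value $73,455.
Year 2: ⌊$73,455 × 200%/3⌋ = $48,970. Book value $24,485.
Accumulated through year 2 = $220,365 − $24,485 = $195,880.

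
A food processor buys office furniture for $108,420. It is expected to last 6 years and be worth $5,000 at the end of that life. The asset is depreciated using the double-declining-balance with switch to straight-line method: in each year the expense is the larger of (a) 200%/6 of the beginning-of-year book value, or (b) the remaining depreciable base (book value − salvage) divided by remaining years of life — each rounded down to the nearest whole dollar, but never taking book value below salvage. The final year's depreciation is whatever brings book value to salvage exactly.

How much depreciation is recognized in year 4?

Depreciable base = $108,420 − $5,000 = $103,420.
Year 1: DB = ⌊$108,420 × 200%/6⌋ = $36,140; SL = ⌊$103,420/6⌋ = $17,236 → take DB $36,140. Book value $72,280.
Year 2: DB = ⌊$72,280 × 200%/6⌋ = $24,093; SL = ⌊$67,280/5⌋ = $13,456 → take DB $24,093. Book value $48,187.
Year 3: DB = ⌊$48,187 × 200%/6⌋ = $16,062; SL = ⌊$43,187/4⌋ = $10,796 → take DB $16,062. Book value $32,125.
Year 4: DB = ⌊$32,125 × 200%/6⌋ = $10,708; SL = ⌊$27,125/3⌋ = $9,041 → take DB $10,708. Book value $21,417.

$10,708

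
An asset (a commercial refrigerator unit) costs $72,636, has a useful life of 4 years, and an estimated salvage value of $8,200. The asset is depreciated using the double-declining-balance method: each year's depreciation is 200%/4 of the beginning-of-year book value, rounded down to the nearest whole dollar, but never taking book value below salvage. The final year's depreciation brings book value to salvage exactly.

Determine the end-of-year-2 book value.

$18,159

Depreciable base = $72,636 − $8,200 = $64,436.
Year 1: ⌊$72,636 × 200%/4⌋ = $36,318. Book value $36,318.
Year 2: ⌊$36,318 × 200%/4⌋ = $18,159. Book value $18,159.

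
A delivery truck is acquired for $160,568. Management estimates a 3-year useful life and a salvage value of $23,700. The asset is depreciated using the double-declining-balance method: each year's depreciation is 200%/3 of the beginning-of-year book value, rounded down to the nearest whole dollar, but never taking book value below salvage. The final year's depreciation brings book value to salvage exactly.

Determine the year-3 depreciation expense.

$0

Depreciable base = $160,568 − $23,700 = $136,868.
Year 1: ⌊$160,568 × 200%/3⌋ = $107,045. Book value $53,523.
Year 2: ⌊$53,523 × 200%/3⌋ = $35,682, capped at $29,823. Book value $23,700.
Year 3 (final): $23,700 − $23,700 = $0. Book value $23,700.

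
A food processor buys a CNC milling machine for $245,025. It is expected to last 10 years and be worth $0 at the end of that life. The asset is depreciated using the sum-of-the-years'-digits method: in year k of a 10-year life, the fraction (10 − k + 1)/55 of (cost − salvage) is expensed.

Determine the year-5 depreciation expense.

Depreciable base = $245,025 − $0 = $245,025.
Sum of the years' digits = 10+9+8+7+6+5+4+3+2+1 = 55.
Year 1: $245,025 × 10/55 = $44,550. Book value $200,475.
Year 2: $245,025 × 9/55 = $40,095. Book value $160,380.
Year 3: $245,025 × 8/55 = $35,640. Book value $124,740.
Year 4: $245,025 × 7/55 = $31,185. Book value $93,555.
Year 5: $245,025 × 6/55 = $26,730. Book value $66,825.

$26,730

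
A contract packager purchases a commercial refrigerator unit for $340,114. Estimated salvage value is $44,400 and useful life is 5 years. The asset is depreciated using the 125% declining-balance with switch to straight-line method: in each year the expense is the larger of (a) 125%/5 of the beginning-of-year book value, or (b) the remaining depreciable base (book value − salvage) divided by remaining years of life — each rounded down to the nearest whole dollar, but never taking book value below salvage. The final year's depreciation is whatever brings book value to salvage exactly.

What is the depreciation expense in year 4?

$48,972

Depreciable base = $340,114 − $44,400 = $295,714.
Year 1: DB = ⌊$340,114 × 125%/5⌋ = $85,028; SL = ⌊$295,714/5⌋ = $59,142 → take DB $85,028. Book value $255,086.
Year 2: DB = ⌊$255,086 × 125%/5⌋ = $63,771; SL = ⌊$210,686/4⌋ = $52,671 → take DB $63,771. Book value $191,315.
Year 3: DB = ⌊$191,315 × 125%/5⌋ = $47,828; SL = ⌊$146,915/3⌋ = $48,971 → take SL $48,971. Book value $142,344.
Year 4: DB = ⌊$142,344 × 125%/5⌋ = $35,586; SL = ⌊$97,944/2⌋ = $48,972 → take SL $48,972. Book value $93,372.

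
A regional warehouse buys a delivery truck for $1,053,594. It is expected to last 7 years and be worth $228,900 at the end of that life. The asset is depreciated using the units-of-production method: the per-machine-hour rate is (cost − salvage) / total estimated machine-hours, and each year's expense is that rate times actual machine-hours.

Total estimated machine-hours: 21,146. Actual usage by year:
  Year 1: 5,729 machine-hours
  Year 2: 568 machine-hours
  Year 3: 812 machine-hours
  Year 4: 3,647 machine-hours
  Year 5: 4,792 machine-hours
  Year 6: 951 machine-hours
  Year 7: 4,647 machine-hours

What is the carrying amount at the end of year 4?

$634,110

Depreciable base = $1,053,594 − $228,900 = $824,694.
Rate = $824,694 / 21,146 machine-hours = $39 per machine-hour.
Year 1: 5,729 × $39 = $223,431. Book value $830,163.
Year 2: 568 × $39 = $22,152. Book value $808,011.
Year 3: 812 × $39 = $31,668. Book value $776,343.
Year 4: 3,647 × $39 = $142,233. Book value $634,110.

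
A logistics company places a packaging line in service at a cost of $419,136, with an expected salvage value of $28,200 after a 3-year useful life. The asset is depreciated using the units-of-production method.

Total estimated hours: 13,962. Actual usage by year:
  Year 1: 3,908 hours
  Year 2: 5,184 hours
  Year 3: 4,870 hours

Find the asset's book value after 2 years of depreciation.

Depreciable base = $419,136 − $28,200 = $390,936.
Rate = $390,936 / 13,962 hours = $28 per hour.
Year 1: 3,908 × $28 = $109,424. Book value $309,712.
Year 2: 5,184 × $28 = $145,152. Book value $164,560.

$164,560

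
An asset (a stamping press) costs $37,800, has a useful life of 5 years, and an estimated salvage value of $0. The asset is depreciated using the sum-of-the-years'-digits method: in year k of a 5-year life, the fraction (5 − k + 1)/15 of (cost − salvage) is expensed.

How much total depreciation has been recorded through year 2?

$22,680

Depreciable base = $37,800 − $0 = $37,800.
Sum of the years' digits = 5+4+3+2+1 = 15.
Year 1: $37,800 × 5/15 = $12,600. Book value $25,200.
Year 2: $37,800 × 4/15 = $10,080. Book value $15,120.
Accumulated through year 2 = $37,800 − $15,120 = $22,680.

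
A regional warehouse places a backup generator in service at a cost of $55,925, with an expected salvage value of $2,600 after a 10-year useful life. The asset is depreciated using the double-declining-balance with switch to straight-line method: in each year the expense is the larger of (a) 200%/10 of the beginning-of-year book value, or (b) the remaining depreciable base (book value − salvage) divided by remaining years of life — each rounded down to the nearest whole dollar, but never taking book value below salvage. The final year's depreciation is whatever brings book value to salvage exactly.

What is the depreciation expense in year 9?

Depreciable base = $55,925 − $2,600 = $53,325.
Year 1: DB = ⌊$55,925 × 200%/10⌋ = $11,185; SL = ⌊$53,325/10⌋ = $5,332 → take DB $11,185. Book value $44,740.
Year 2: DB = ⌊$44,740 × 200%/10⌋ = $8,948; SL = ⌊$42,140/9⌋ = $4,682 → take DB $8,948. Book value $35,792.
Year 3: DB = ⌊$35,792 × 200%/10⌋ = $7,158; SL = ⌊$33,192/8⌋ = $4,149 → take DB $7,158. Book value $28,634.
Year 4: DB = ⌊$28,634 × 200%/10⌋ = $5,726; SL = ⌊$26,034/7⌋ = $3,719 → take DB $5,726. Book value $22,908.
Year 5: DB = ⌊$22,908 × 200%/10⌋ = $4,581; SL = ⌊$20,308/6⌋ = $3,384 → take DB $4,581. Book value $18,327.
Year 6: DB = ⌊$18,327 × 200%/10⌋ = $3,665; SL = ⌊$15,727/5⌋ = $3,145 → take DB $3,665. Book value $14,662.
Year 7: DB = ⌊$14,662 × 200%/10⌋ = $2,932; SL = ⌊$12,062/4⌋ = $3,015 → take SL $3,015. Book value $11,647.
Year 8: DB = ⌊$11,647 × 200%/10⌋ = $2,329; SL = ⌊$9,047/3⌋ = $3,015 → take SL $3,015. Book value $8,632.
Year 9: DB = ⌊$8,632 × 200%/10⌋ = $1,726; SL = ⌊$6,032/2⌋ = $3,016 → take SL $3,016. Book value $5,616.

$3,016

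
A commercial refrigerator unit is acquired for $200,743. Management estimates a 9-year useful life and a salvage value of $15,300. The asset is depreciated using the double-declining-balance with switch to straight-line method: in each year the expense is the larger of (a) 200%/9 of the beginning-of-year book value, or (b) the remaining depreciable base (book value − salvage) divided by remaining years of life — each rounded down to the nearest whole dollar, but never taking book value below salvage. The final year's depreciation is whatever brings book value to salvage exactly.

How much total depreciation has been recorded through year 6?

Depreciable base = $200,743 − $15,300 = $185,443.
Year 1: DB = ⌊$200,743 × 200%/9⌋ = $44,609; SL = ⌊$185,443/9⌋ = $20,604 → take DB $44,609. Book value $156,134.
Year 2: DB = ⌊$156,134 × 200%/9⌋ = $34,696; SL = ⌊$140,834/8⌋ = $17,604 → take DB $34,696. Book value $121,438.
Year 3: DB = ⌊$121,438 × 200%/9⌋ = $26,986; SL = ⌊$106,138/7⌋ = $15,162 → take DB $26,986. Book value $94,452.
Year 4: DB = ⌊$94,452 × 200%/9⌋ = $20,989; SL = ⌊$79,152/6⌋ = $13,192 → take DB $20,989. Book value $73,463.
Year 5: DB = ⌊$73,463 × 200%/9⌋ = $16,325; SL = ⌊$58,163/5⌋ = $11,632 → take DB $16,325. Book value $57,138.
Year 6: DB = ⌊$57,138 × 200%/9⌋ = $12,697; SL = ⌊$41,838/4⌋ = $10,459 → take DB $12,697. Book value $44,441.
Accumulated through year 6 = $200,743 − $44,441 = $156,302.

$156,302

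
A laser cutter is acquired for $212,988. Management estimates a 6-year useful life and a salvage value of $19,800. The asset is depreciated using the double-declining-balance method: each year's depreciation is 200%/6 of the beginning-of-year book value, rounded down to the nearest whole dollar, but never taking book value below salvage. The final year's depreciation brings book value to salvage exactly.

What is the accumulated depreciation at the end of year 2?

Depreciable base = $212,988 − $19,800 = $193,188.
Year 1: ⌊$212,988 × 200%/6⌋ = $70,996. Book value $141,992.
Year 2: ⌊$141,992 × 200%/6⌋ = $47,330. Book value $94,662.
Accumulated through year 2 = $212,988 − $94,662 = $118,326.

$118,326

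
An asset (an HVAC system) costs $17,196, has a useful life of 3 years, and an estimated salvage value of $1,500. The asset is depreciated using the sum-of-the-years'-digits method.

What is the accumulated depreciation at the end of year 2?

Depreciable base = $17,196 − $1,500 = $15,696.
Sum of the years' digits = 3+2+1 = 6.
Year 1: $15,696 × 3/6 = $7,848. Book value $9,348.
Year 2: $15,696 × 2/6 = $5,232. Book value $4,116.
Accumulated through year 2 = $17,196 − $4,116 = $13,080.

$13,080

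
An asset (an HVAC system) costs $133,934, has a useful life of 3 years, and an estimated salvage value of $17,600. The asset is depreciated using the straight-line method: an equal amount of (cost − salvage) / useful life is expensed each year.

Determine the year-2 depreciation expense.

Depreciable base = $133,934 − $17,600 = $116,334.
Annual expense = $116,334 / 3 = $38,778.

$38,778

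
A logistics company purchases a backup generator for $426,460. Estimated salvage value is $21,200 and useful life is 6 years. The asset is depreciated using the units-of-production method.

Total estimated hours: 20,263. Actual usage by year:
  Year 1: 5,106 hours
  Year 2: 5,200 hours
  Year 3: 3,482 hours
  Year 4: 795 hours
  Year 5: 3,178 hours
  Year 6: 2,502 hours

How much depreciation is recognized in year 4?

Depreciable base = $426,460 − $21,200 = $405,260.
Rate = $405,260 / 20,263 hours = $20 per hour.
Year 1: 5,106 × $20 = $102,120. Book value $324,340.
Year 2: 5,200 × $20 = $104,000. Book value $220,340.
Year 3: 3,482 × $20 = $69,640. Book value $150,700.
Year 4: 795 × $20 = $15,900. Book value $134,800.

$15,900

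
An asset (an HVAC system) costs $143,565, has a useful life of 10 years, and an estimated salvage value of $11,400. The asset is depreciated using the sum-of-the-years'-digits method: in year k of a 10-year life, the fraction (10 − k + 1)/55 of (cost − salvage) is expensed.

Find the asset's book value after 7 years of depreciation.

$25,818

Depreciable base = $143,565 − $11,400 = $132,165.
Sum of the years' digits = 10+9+8+7+6+5+4+3+2+1 = 55.
Year 1: $132,165 × 10/55 = $24,030. Book value $119,535.
Year 2: $132,165 × 9/55 = $21,627. Book value $97,908.
Year 3: $132,165 × 8/55 = $19,224. Book value $78,684.
Year 4: $132,165 × 7/55 = $16,821. Book value $61,863.
Year 5: $132,165 × 6/55 = $14,418. Book value $47,445.
Year 6: $132,165 × 5/55 = $12,015. Book value $35,430.
Year 7: $132,165 × 4/55 = $9,612. Book value $25,818.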